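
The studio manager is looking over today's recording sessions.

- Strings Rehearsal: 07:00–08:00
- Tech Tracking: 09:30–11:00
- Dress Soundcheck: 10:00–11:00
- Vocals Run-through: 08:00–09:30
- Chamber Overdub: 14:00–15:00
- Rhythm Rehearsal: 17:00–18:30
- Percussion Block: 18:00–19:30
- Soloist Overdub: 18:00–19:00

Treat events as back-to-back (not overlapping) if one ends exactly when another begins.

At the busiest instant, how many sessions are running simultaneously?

3

Sort all start/end points and keep a running count:
07:00 start Strings Rehearsal → 1
08:00 end Strings Rehearsal → 0
08:00 start Vocals Run-through → 1
09:30 end Vocals Run-through → 0
09:30 start Tech Tracking → 1
10:00 start Dress Soundcheck → 2
11:00 end Dress Soundcheck → 1
11:00 end Tech Tracking → 0
14:00 start Chamber Overdub → 1
15:00 end Chamber Overdub → 0
17:00 start Rhythm Rehearsal → 1
18:00 start Percussion Block → 2
18:00 start Soloist Overdub → 3
18:30 end Rhythm Rehearsal → 2
19:00 end Soloist Overdub → 1
19:30 end Percussion Block → 0
Peak is 3, at 18:00 (Percussion Block, Rhythm Rehearsal, Soloist Overdub).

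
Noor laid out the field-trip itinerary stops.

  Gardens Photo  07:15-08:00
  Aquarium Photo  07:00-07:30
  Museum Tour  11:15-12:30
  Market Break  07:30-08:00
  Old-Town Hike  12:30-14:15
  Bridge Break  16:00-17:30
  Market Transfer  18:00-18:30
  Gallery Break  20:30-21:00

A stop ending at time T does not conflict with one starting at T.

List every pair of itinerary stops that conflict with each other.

Sorted by start: Aquarium Photo, Gardens Photo, Market Break, Museum Tour, Old-Town Hike, Bridge Break, Market Transfer, Gallery Break.
Gardens Photo starts before Aquarium Photo ends → Aquarium Photo and Gardens Photo overlap.
Market Break starts exactly when Aquarium Photo ends (back-to-back, no overlap) — done with Aquarium Photo.
Market Break starts before Gardens Photo ends → Gardens Photo and Market Break overlap.
Museum Tour starts after Gardens Photo ends — done with Gardens Photo.
Museum Tour starts after Market Break ends — done with Market Break.
Old-Town Hike starts exactly when Museum Tour ends (back-to-back, no overlap) — done with Museum Tour.
Bridge Break starts after Old-Town Hike ends — done with Old-Town Hike.
Market Transfer starts after Bridge Break ends — done with Bridge Break.
Gallery Break starts after Market Transfer ends.

Aquarium Photo & Gardens Photo, Gardens Photo & Market Break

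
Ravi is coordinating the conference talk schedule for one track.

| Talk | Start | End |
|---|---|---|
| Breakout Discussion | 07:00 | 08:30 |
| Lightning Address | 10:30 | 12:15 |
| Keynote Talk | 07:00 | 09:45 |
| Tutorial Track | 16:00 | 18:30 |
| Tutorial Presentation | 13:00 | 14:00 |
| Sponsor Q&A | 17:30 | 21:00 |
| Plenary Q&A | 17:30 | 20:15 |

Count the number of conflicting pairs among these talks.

4

Sorted by start: Keynote Talk, Breakout Discussion, Lightning Address, Tutorial Presentation, Tutorial Track, Plenary Q&A, Sponsor Q&A.
Breakout Discussion starts before Keynote Talk ends → Keynote Talk and Breakout Discussion overlap.
Lightning Address starts after Keynote Talk ends, so Keynote Talk has no further overlaps.
Lightning Address starts after Breakout Discussion ends, so Breakout Discussion has no further overlaps.
Tutorial Presentation starts after Lightning Address ends, so Lightning Address has no further overlaps.
Tutorial Track starts after Tutorial Presentation ends, so Tutorial Presentation has no further overlaps.
Plenary Q&A starts before Tutorial Track ends → Tutorial Track and Plenary Q&A overlap.
Sponsor Q&A starts before Tutorial Track ends → Tutorial Track and Sponsor Q&A overlap.
Sponsor Q&A starts before Plenary Q&A ends → Plenary Q&A and Sponsor Q&A overlap.
Overlapping pairs: Breakout Discussion & Keynote Talk, Plenary Q&A & Sponsor Q&A, Plenary Q&A & Tutorial Track, Sponsor Q&A & Tutorial Track — 4 in total.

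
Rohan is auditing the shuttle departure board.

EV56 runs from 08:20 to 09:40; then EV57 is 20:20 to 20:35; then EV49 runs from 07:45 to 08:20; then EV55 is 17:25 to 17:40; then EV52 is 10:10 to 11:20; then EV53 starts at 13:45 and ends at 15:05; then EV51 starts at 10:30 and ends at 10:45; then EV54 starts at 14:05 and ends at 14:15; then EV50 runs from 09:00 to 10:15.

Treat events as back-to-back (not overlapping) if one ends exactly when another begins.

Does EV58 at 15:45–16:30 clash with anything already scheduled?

No — it doesn't clash with anything

EV49: ends 08:20 at or before EV58 starts 15:45 → clear.
EV56: ends 09:40 at or before EV58 starts 15:45 → clear.
EV50: ends 10:15 at or before EV58 starts 15:45 → clear.
EV52: ends 11:20 at or before EV58 starts 15:45 → clear.
EV51: ends 10:45 at or before EV58 starts 15:45 → clear.
EV53: ends 15:05 at or before EV58 starts 15:45 → clear.
EV54: ends 14:15 at or before EV58 starts 15:45 → clear.
EV55: starts 17:25 at or after EV58 ends 16:30 → clear.
EV57: starts 20:20 at or after EV58 ends 16:30 → clear.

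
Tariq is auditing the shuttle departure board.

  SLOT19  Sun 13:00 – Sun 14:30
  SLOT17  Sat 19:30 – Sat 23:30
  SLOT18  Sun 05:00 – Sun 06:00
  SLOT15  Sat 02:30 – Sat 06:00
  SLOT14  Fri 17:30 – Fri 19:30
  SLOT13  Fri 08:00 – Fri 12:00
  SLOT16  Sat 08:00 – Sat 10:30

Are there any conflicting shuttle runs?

Two intervals overlap when each starts before the other ends.
Sorted by start: SLOT13, SLOT14, SLOT15, SLOT16, SLOT17, SLOT18, SLOT19.
SLOT14 starts after SLOT13 ends; SLOT13 is clear from here.
SLOT15 starts after SLOT14 ends; SLOT14 is clear from here.
SLOT16 starts after SLOT15 ends; SLOT15 is clear from here.
SLOT17 starts after SLOT16 ends; SLOT16 is clear from here.
SLOT18 starts after SLOT17 ends; SLOT17 is clear from here.
SLOT19 starts after SLOT18 ends.
Every pair is clear; the schedule has no overlaps.

No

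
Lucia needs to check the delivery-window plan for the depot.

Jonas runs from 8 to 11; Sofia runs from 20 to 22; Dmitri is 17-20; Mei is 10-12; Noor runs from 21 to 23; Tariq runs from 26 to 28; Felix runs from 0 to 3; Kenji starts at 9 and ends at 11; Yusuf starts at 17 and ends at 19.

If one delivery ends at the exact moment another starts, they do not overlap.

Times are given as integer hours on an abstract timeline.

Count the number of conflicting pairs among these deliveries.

5

Sorted by start: Felix, Jonas, Kenji, Mei, Dmitri, Yusuf, Sofia, Noor, Tariq.
Jonas starts after Felix ends — done with Felix.
Kenji starts before Jonas ends → Jonas and Kenji overlap.
Mei starts before Jonas ends → Jonas and Mei overlap.
Dmitri starts after Jonas ends — done with Jonas.
Mei starts before Kenji ends → Kenji and Mei overlap.
Dmitri starts after Kenji ends — done with Kenji.
Dmitri starts after Mei ends — done with Mei.
Yusuf starts before Dmitri ends → Dmitri and Yusuf overlap.
Sofia starts exactly when Dmitri ends (back-to-back, no overlap) — done with Dmitri.
Sofia starts after Yusuf ends — done with Yusuf.
Noor starts before Sofia ends → Sofia and Noor overlap.
Tariq starts after Sofia ends.
Tariq starts after Noor ends.
Overlapping pairs: Dmitri & Yusuf, Jonas & Kenji, Jonas & Mei, Kenji & Mei, Noor & Sofia — 5 in total.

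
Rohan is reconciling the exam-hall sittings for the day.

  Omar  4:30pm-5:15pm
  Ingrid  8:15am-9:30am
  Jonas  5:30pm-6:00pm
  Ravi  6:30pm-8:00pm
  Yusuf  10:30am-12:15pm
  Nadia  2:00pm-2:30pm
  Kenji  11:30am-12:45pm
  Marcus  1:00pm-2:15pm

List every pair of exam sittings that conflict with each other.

Kenji & Yusuf, Marcus & Nadia

Sorted by start: Ingrid, Yusuf, Kenji, Marcus, Nadia, Omar, Jonas, Ravi.
Yusuf starts after Ingrid ends, so Ingrid has no further overlaps.
Kenji starts before Yusuf ends → Yusuf and Kenji overlap.
Marcus starts after Yusuf ends, so Yusuf has no further overlaps.
Marcus starts after Kenji ends, so Kenji has no further overlaps.
Nadia starts before Marcus ends → Marcus and Nadia overlap.
Omar starts after Marcus ends, so Marcus has no further overlaps.
Omar starts after Nadia ends, so Nadia has no further overlaps.
Jonas starts after Omar ends, so Omar has no further overlaps.
Ravi starts after Jonas ends.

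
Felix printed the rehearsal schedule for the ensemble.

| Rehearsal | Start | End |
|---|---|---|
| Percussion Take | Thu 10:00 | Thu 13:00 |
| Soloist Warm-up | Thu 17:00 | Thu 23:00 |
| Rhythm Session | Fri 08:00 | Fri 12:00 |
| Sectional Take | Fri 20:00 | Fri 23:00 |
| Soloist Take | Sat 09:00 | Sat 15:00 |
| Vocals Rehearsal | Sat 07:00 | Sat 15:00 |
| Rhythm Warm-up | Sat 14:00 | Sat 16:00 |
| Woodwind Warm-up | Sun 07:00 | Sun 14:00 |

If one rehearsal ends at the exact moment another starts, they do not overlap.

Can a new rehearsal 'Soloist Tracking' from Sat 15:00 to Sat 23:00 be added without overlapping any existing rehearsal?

No — it overlaps Rhythm Warm-up

Percussion Take: ends Thu 13:00 at or before Soloist Tracking starts Sat 15:00 → clear.
Soloist Warm-up: ends Thu 23:00 at or before Soloist Tracking starts Sat 15:00 → clear.
Rhythm Session: ends Fri 12:00 at or before Soloist Tracking starts Sat 15:00 → clear.
Sectional Take: ends Fri 23:00 at or before Soloist Tracking starts Sat 15:00 → clear.
Vocals Rehearsal: ends Sat 15:00 at or before Soloist Tracking starts Sat 15:00 → clear.
Soloist Take: ends Sat 15:00 at or before Soloist Tracking starts Sat 15:00 → clear.
Rhythm Warm-up: starts Sat 14:00 before Soloist Tracking ends Sat 23:00, and ends Sat 16:00 after Soloist Tracking starts Sat 15:00 → overlap.
Woodwind Warm-up: starts Sun 07:00 at or after Soloist Tracking ends Sat 23:00 → clear.
Soloist Tracking overlaps Rhythm Warm-up.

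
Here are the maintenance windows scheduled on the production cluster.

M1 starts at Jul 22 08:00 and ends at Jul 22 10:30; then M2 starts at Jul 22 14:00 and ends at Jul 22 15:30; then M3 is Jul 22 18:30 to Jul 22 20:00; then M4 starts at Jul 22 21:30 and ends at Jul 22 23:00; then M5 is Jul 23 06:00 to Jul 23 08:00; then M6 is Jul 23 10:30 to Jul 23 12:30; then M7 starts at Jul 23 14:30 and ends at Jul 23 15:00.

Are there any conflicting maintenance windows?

Sorted by start: M1, M2, M3, M4, M5, M6, M7.
M2 starts after M1 ends, so M1 has no further overlaps.
M3 starts after M2 ends, so M2 has no further overlaps.
M4 starts after M3 ends, so M3 has no further overlaps.
M5 starts after M4 ends, so M4 has no further overlaps.
M6 starts after M5 ends, so M5 has no further overlaps.
M7 starts after M6 ends.
Every pair is clear; the schedule has no overlaps.

No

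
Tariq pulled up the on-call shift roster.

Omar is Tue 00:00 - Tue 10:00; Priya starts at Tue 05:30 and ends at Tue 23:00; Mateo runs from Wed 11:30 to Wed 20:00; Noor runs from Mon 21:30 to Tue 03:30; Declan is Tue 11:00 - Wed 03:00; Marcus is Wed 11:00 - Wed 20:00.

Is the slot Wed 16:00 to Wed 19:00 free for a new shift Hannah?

No — it overlaps Marcus, Mateo

Noor: ends Tue 03:30 at or before Hannah starts Wed 16:00 → clear.
Omar: ends Tue 10:00 at or before Hannah starts Wed 16:00 → clear.
Priya: ends Tue 23:00 at or before Hannah starts Wed 16:00 → clear.
Declan: ends Wed 03:00 at or before Hannah starts Wed 16:00 → clear.
Marcus: starts Wed 11:00 before Hannah ends Wed 19:00, and ends Wed 20:00 after Hannah starts Wed 16:00 → overlap.
Mateo: starts Wed 11:30 before Hannah ends Wed 19:00, and ends Wed 20:00 after Hannah starts Wed 16:00 → overlap.
Hannah overlaps Mateo, Marcus.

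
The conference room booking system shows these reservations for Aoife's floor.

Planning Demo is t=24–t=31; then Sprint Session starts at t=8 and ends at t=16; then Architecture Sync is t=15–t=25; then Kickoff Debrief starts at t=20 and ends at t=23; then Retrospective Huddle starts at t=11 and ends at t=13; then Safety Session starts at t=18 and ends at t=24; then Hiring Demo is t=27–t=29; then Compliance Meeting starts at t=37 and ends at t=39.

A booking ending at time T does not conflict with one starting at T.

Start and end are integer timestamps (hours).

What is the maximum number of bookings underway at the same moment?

Sweep the timeline, counting +1 at each start and −1 at each end (ends before starts at a tie):
t=8 start Sprint Session → 1
t=11 start Retrospective Huddle → 2
t=13 end Retrospective Huddle → 1
t=15 start Architecture Sync → 2
t=16 end Sprint Session → 1
t=18 start Safety Session → 2
t=20 start Kickoff Debrief → 3
t=23 end Kickoff Debrief → 2
t=24 end Safety Session → 1
t=24 start Planning Demo → 2
t=25 end Architecture Sync → 1
t=27 start Hiring Demo → 2
t=29 end Hiring Demo → 1
t=31 end Planning Demo → 0
t=37 start Compliance Meeting → 1
t=39 end Compliance Meeting → 0
Peak is 3, at t=20 (Architecture Sync, Kickoff Debrief, Safety Session).

3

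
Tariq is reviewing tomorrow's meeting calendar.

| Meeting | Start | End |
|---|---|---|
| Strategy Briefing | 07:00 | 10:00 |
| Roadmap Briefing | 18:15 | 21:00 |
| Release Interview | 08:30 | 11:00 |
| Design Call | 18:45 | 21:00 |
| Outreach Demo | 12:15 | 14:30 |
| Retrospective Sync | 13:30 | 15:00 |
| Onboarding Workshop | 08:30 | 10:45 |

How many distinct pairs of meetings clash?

5

Sorted by start: Strategy Briefing, Onboarding Workshop, Release Interview, Outreach Demo, Retrospective Sync, Roadmap Briefing, Design Call.
Onboarding Workshop starts before Strategy Briefing ends → Strategy Briefing and Onboarding Workshop overlap.
Release Interview starts before Strategy Briefing ends → Strategy Briefing and Release Interview overlap.
Outreach Demo starts after Strategy Briefing ends — done with Strategy Briefing.
Release Interview starts before Onboarding Workshop ends → Onboarding Workshop and Release Interview overlap.
Outreach Demo starts after Onboarding Workshop ends — done with Onboarding Workshop.
Outreach Demo starts after Release Interview ends — done with Release Interview.
Retrospective Sync starts before Outreach Demo ends → Outreach Demo and Retrospective Sync overlap.
Roadmap Briefing starts after Outreach Demo ends — done with Outreach Demo.
Roadmap Briefing starts after Retrospective Sync ends — done with Retrospective Sync.
Design Call starts before Roadmap Briefing ends → Roadmap Briefing and Design Call overlap.
Overlapping pairs: Design Call & Roadmap Briefing, Onboarding Workshop & Release Interview, Onboarding Workshop & Strategy Briefing, Outreach Demo & Retrospective Sync, Release Interview & Strategy Briefing — 5 in total.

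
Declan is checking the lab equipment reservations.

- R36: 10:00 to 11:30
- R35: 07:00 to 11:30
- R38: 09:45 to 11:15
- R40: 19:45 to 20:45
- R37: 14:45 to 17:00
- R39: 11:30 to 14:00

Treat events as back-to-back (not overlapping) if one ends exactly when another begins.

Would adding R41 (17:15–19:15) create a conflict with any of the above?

No — it doesn't clash with anything

R35: ends 11:30 at or before R41 starts 17:15 → clear.
R38: ends 11:15 at or before R41 starts 17:15 → clear.
R36: ends 11:30 at or before R41 starts 17:15 → clear.
R39: ends 14:00 at or before R41 starts 17:15 → clear.
R37: ends 17:00 at or before R41 starts 17:15 → clear.
R40: starts 19:45 at or after R41 ends 19:15 → clear.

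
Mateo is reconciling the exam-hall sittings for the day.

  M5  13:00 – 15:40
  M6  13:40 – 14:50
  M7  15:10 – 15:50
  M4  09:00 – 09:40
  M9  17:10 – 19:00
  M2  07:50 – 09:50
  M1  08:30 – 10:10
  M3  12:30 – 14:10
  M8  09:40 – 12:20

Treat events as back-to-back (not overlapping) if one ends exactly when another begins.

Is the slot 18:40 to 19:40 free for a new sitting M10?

No — it overlaps M9

M2: ends 09:50 at or before M10 starts 18:40 → clear.
M1: ends 10:10 at or before M10 starts 18:40 → clear.
M4: ends 09:40 at or before M10 starts 18:40 → clear.
M8: ends 12:20 at or before M10 starts 18:40 → clear.
M3: ends 14:10 at or before M10 starts 18:40 → clear.
M5: ends 15:40 at or before M10 starts 18:40 → clear.
M6: ends 14:50 at or before M10 starts 18:40 → clear.
M7: ends 15:50 at or before M10 starts 18:40 → clear.
M9: starts 17:10 before M10 ends 19:40, and ends 19:00 after M10 starts 18:40 → overlap.
M10 overlaps M9.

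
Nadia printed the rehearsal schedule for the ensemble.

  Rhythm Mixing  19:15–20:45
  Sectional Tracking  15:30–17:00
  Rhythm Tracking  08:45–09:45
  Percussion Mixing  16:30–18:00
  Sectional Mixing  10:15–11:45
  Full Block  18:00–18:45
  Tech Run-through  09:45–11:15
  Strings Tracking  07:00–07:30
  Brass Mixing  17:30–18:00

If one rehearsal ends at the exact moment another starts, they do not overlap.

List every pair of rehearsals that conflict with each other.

Brass Mixing & Percussion Mixing, Percussion Mixing & Sectional Tracking, Sectional Mixing & Tech Run-through

Two intervals overlap when each starts before the other ends.
Sorted by start: Strings Tracking, Rhythm Tracking, Tech Run-through, Sectional Mixing, Sectional Tracking, Percussion Mixing, Brass Mixing, Full Block, Rhythm Mixing.
Rhythm Tracking starts after Strings Tracking ends — done with Strings Tracking.
Tech Run-through starts exactly when Rhythm Tracking ends (back-to-back, no overlap) — done with Rhythm Tracking.
Sectional Mixing starts before Tech Run-through ends → Tech Run-through and Sectional Mixing overlap.
Sectional Tracking starts after Tech Run-through ends — done with Tech Run-through.
Sectional Tracking starts after Sectional Mixing ends — done with Sectional Mixing.
Percussion Mixing starts before Sectional Tracking ends → Sectional Tracking and Percussion Mixing overlap.
Brass Mixing starts after Sectional Tracking ends — done with Sectional Tracking.
Brass Mixing starts before Percussion Mixing ends → Percussion Mixing and Brass Mixing overlap.
Full Block starts exactly when Percussion Mixing ends (back-to-back, no overlap) — done with Percussion Mixing.
Full Block starts exactly when Brass Mixing ends (back-to-back, no overlap) — done with Brass Mixing.
Rhythm Mixing starts after Full Block ends.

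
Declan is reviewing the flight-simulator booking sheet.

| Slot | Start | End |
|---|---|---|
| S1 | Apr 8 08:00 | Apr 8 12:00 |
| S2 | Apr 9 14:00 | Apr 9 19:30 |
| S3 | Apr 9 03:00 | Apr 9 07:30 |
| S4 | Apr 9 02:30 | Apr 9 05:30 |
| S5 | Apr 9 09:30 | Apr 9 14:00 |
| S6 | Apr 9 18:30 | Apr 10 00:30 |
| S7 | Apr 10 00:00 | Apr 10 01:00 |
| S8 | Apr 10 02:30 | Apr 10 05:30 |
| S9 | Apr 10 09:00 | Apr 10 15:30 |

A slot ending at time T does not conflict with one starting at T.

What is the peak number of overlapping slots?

2

Sweep the timeline, counting +1 at each start and −1 at each end (ends before starts at a tie):
Apr 8 08:00 start S1 → 1
Apr 8 12:00 end S1 → 0
Apr 9 02:30 start S4 → 1
Apr 9 03:00 start S3 → 2
Apr 9 05:30 end S4 → 1
Apr 9 07:30 end S3 → 0
Apr 9 09:30 start S5 → 1
Apr 9 14:00 end S5 → 0
Apr 9 14:00 start S2 → 1
Apr 9 18:30 start S6 → 2
Apr 9 19:30 end S2 → 1
Apr 10 00:00 start S7 → 2
Apr 10 00:30 end S6 → 1
Apr 10 01:00 end S7 → 0
Apr 10 02:30 start S8 → 1
Apr 10 05:30 end S8 → 0
Apr 10 09:00 start S9 → 1
Apr 10 15:30 end S9 → 0
Peak is 2, at Apr 9 03:00 (S3, S4).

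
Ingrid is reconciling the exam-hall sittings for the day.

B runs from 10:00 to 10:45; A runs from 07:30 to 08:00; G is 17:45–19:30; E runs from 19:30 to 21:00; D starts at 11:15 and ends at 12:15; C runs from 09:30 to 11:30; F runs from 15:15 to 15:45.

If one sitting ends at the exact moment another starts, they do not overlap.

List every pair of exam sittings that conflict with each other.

Sorted by start: A, C, B, D, F, G, E.
C starts after A ends; A is clear from here.
B starts before C ends → C and B overlap.
D starts before C ends → C and D overlap.
F starts after C ends; C is clear from here.
D starts after B ends; B is clear from here.
F starts after D ends; D is clear from here.
G starts after F ends; F is clear from here.
E starts exactly when G ends (back-to-back, no overlap).

B & C, C & D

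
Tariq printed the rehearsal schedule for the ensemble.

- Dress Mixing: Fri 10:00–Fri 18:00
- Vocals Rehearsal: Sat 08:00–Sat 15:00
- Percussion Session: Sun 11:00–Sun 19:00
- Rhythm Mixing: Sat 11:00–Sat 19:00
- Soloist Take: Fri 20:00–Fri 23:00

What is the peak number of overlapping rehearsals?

Walk through starts and ends in time order (an end at T is processed before a start at T):
Fri 10:00 start Dress Mixing → 1
Fri 18:00 end Dress Mixing → 0
Fri 20:00 start Soloist Take → 1
Fri 23:00 end Soloist Take → 0
Sat 08:00 start Vocals Rehearsal → 1
Sat 11:00 start Rhythm Mixing → 2
Sat 15:00 end Vocals Rehearsal → 1
Sat 19:00 end Rhythm Mixing → 0
Sun 11:00 start Percussion Session → 1
Sun 19:00 end Percussion Session → 0
Peak is 2, at Sat 11:00 (Rhythm Mixing, Vocals Rehearsal).

2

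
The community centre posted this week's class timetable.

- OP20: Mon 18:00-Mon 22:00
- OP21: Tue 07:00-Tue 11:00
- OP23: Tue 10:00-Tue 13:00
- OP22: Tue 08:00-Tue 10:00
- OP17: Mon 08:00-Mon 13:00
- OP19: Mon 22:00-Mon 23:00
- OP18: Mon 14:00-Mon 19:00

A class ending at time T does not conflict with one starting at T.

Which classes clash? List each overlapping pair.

OP18 & OP20, OP21 & OP22, OP21 & OP23

Sorted by start: OP17, OP18, OP20, OP19, OP21, OP22, OP23.
OP18 starts after OP17 ends, so OP17 has no further overlaps.
OP20 starts before OP18 ends → OP18 and OP20 overlap.
OP19 starts after OP18 ends, so OP18 has no further overlaps.
OP19 starts exactly when OP20 ends (back-to-back, no overlap), so OP20 has no further overlaps.
OP21 starts after OP19 ends, so OP19 has no further overlaps.
OP22 starts before OP21 ends → OP21 and OP22 overlap.
OP23 starts before OP21 ends → OP21 and OP23 overlap.
OP23 starts exactly when OP22 ends (back-to-back, no overlap).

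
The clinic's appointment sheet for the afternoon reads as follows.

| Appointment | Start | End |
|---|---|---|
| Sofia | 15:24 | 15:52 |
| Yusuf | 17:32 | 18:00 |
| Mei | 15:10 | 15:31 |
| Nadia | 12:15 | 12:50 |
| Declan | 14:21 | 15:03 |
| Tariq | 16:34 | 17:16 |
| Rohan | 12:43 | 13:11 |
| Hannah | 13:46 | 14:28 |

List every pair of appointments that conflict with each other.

Sorted by start: Nadia, Rohan, Hannah, Declan, Mei, Sofia, Tariq, Yusuf.
Rohan starts before Nadia ends → Nadia and Rohan overlap.
Hannah starts after Nadia ends, so nothing later overlaps Nadia either.
Hannah starts after Rohan ends, so nothing later overlaps Rohan either.
Declan starts before Hannah ends → Hannah and Declan overlap.
Mei starts after Hannah ends, so nothing later overlaps Hannah either.
Mei starts after Declan ends, so nothing later overlaps Declan either.
Sofia starts before Mei ends → Mei and Sofia overlap.
Tariq starts after Mei ends, so nothing later overlaps Mei either.
Tariq starts after Sofia ends, so nothing later overlaps Sofia either.
Yusuf starts after Tariq ends.

Declan & Hannah, Mei & Sofia, Nadia & Rohan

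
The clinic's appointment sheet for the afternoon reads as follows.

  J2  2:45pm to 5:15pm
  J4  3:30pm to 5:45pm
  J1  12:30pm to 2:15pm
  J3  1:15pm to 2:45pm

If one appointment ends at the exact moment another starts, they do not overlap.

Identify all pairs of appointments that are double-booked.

J1 & J3, J2 & J4

Sorted by start: J1, J3, J2, J4.
J3 starts before J1 ends → J1 and J3 overlap.
J2 starts after J1 ends — done with J1.
J2 starts exactly when J3 ends (back-to-back, no overlap) — done with J3.
J4 starts before J2 ends → J2 and J4 overlap.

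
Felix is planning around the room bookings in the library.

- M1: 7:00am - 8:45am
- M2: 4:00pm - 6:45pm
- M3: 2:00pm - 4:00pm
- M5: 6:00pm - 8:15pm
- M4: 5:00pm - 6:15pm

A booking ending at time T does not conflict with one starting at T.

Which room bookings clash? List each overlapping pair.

Sorted by start: M1, M3, M2, M4, M5.
M3 starts after M1 ends — done with M1.
M2 starts exactly when M3 ends (back-to-back, no overlap) — done with M3.
M4 starts before M2 ends → M2 and M4 overlap.
M5 starts before M2 ends → M2 and M5 overlap.
M5 starts before M4 ends → M4 and M5 overlap.

M2 & M4, M2 & M5, M4 & M5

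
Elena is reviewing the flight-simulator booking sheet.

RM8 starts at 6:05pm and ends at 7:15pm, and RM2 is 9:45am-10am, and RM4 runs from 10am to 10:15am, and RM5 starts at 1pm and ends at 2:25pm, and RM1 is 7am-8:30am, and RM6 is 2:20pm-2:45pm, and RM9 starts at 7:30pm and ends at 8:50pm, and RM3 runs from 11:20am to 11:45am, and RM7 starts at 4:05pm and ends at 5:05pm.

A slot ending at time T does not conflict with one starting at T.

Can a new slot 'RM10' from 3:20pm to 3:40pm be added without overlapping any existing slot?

Yes — the slot is free

RM1: ends 8:30am at or before RM10 starts 3:20pm → clear.
RM2: ends 10am at or before RM10 starts 3:20pm → clear.
RM4: ends 10:15am at or before RM10 starts 3:20pm → clear.
RM3: ends 11:45am at or before RM10 starts 3:20pm → clear.
RM5: ends 2:25pm at or before RM10 starts 3:20pm → clear.
RM6: ends 2:45pm at or before RM10 starts 3:20pm → clear.
RM7: starts 4:05pm at or after RM10 ends 3:40pm → clear.
RM8: starts 6:05pm at or after RM10 ends 3:40pm → clear.
RM9: starts 7:30pm at or after RM10 ends 3:40pm → clear.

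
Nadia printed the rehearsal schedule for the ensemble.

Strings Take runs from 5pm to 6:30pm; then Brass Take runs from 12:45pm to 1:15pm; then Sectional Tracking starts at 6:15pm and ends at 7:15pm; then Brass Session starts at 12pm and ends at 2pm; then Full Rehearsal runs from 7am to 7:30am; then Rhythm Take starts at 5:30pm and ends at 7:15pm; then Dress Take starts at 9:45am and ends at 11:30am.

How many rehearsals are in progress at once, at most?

Walk through starts and ends in time order (an end at T is processed before a start at T):
7am start Full Rehearsal → 1
7:30am end Full Rehearsal → 0
9:45am start Dress Take → 1
11:30am end Dress Take → 0
12pm start Brass Session → 1
12:45pm start Brass Take → 2
1:15pm end Brass Take → 1
2pm end Brass Session → 0
5pm start Strings Take → 1
5:30pm start Rhythm Take → 2
6:15pm start Sectional Tracking → 3
6:30pm end Strings Take → 2
7:15pm end Rhythm Take → 1
7:15pm end Sectional Tracking → 0
Peak is 3, at 6:15pm (Rhythm Take, Sectional Tracking, Strings Take).

3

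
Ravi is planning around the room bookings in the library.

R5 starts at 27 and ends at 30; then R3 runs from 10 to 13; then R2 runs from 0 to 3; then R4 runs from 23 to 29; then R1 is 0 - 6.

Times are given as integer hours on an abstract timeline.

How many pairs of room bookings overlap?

2

Sorted by start: R1, R2, R3, R4, R5.
R2 starts before R1 ends → R1 and R2 overlap.
R3 starts after R1 ends; R1 is clear from here.
R3 starts after R2 ends; R2 is clear from here.
R4 starts after R3 ends; R3 is clear from here.
R5 starts before R4 ends → R4 and R5 overlap.
Overlapping pairs: R1 & R2, R4 & R5 — 2 in total.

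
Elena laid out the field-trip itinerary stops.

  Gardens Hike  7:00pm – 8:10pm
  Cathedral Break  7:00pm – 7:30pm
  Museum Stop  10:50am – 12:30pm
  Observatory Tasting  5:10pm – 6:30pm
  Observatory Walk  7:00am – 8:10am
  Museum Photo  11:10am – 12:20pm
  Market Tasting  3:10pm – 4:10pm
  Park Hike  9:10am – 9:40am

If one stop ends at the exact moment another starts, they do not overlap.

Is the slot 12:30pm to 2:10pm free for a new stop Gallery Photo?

Yes — the slot is free

Observatory Walk: ends 8:10am at or before Gallery Photo starts 12:30pm → clear.
Park Hike: ends 9:40am at or before Gallery Photo starts 12:30pm → clear.
Museum Stop: ends 12:30pm at or before Gallery Photo starts 12:30pm → clear.
Museum Photo: ends 12:20pm at or before Gallery Photo starts 12:30pm → clear.
Market Tasting: starts 3:10pm at or after Gallery Photo ends 2:10pm → clear.
Observatory Tasting: starts 5:10pm at or after Gallery Photo ends 2:10pm → clear.
Cathedral Break: starts 7:00pm at or after Gallery Photo ends 2:10pm → clear.
Gardens Hike: starts 7:00pm at or after Gallery Photo ends 2:10pm → clear.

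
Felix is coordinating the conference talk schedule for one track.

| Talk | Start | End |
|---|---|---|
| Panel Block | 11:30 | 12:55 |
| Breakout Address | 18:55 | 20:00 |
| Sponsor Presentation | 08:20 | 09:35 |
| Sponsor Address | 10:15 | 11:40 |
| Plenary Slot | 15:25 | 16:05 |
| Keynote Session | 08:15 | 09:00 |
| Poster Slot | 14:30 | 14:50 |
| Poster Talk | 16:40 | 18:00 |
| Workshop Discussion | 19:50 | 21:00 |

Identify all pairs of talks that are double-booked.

Check each pair: they overlap iff neither finishes before the other starts.
Sorted by start: Keynote Session, Sponsor Presentation, Sponsor Address, Panel Block, Poster Slot, Plenary Slot, Poster Talk, Breakout Address, Workshop Discussion.
Sponsor Presentation starts before Keynote Session ends → Keynote Session and Sponsor Presentation overlap.
Sponsor Address starts after Keynote Session ends; Keynote Session is clear from here.
Sponsor Address starts after Sponsor Presentation ends; Sponsor Presentation is clear from here.
Panel Block starts before Sponsor Address ends → Sponsor Address and Panel Block overlap.
Poster Slot starts after Sponsor Address ends; Sponsor Address is clear from here.
Poster Slot starts after Panel Block ends; Panel Block is clear from here.
Plenary Slot starts after Poster Slot ends; Poster Slot is clear from here.
Poster Talk starts after Plenary Slot ends; Plenary Slot is clear from here.
Breakout Address starts after Poster Talk ends; Poster Talk is clear from here.
Workshop Discussion starts before Breakout Address ends → Breakout Address and Workshop Discussion overlap.

Breakout Address & Workshop Discussion, Keynote Session & Sponsor Presentation, Panel Block & Sponsor Address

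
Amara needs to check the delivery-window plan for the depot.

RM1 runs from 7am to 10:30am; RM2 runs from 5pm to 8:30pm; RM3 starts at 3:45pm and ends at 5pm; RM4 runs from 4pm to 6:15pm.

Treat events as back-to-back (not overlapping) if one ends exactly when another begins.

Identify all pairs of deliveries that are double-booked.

Check each pair: they overlap iff neither finishes before the other starts.
Sorted by start: RM1, RM3, RM4, RM2.
RM3 starts after RM1 ends, so RM1 has no further overlaps.
RM4 starts before RM3 ends → RM3 and RM4 overlap.
RM2 starts exactly when RM3 ends (back-to-back, no overlap).
RM2 starts before RM4 ends → RM4 and RM2 overlap.

RM2 & RM4, RM3 & RM4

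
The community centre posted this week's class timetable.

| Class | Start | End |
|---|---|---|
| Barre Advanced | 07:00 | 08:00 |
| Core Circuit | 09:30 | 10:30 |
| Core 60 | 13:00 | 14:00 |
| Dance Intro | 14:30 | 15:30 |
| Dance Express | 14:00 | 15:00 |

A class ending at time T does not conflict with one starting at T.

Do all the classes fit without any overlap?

Sorted by start: Barre Advanced, Core Circuit, Core 60, Dance Express, Dance Intro.
Core Circuit starts after Barre Advanced ends, so nothing later overlaps Barre Advanced either.
Core 60 starts after Core Circuit ends, so nothing later overlaps Core Circuit either.
Dance Express starts exactly when Core 60 ends (back-to-back, no overlap), so nothing later overlaps Core 60 either.
Dance Intro starts before Dance Express ends → Dance Express and Dance Intro overlap.
That's a conflict, so the schedule is not conflict-free.

No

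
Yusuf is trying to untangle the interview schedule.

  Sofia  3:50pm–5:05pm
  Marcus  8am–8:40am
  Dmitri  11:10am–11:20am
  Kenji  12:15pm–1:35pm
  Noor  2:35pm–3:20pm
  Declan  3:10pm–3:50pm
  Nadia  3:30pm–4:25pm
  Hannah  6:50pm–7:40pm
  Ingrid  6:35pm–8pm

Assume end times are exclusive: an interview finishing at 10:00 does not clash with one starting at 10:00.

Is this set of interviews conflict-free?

No

Sorted by start: Marcus, Dmitri, Kenji, Noor, Declan, Nadia, Sofia, Ingrid, Hannah.
Dmitri starts after Marcus ends, so nothing later overlaps Marcus either.
Kenji starts after Dmitri ends, so nothing later overlaps Dmitri either.
Noor starts after Kenji ends, so nothing later overlaps Kenji either.
Declan starts before Noor ends → Noor and Declan overlap.
That's a conflict, so the schedule is not conflict-free.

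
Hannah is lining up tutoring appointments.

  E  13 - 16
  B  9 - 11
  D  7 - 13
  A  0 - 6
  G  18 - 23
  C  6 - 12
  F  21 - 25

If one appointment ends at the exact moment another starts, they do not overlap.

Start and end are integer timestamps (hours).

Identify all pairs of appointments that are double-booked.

Sorted by start: A, C, D, B, E, G, F.
C starts exactly when A ends (back-to-back, no overlap), so nothing later overlaps A either.
D starts before C ends → C and D overlap.
B starts before C ends → C and B overlap.
E starts after C ends, so nothing later overlaps C either.
B starts before D ends → D and B overlap.
E starts exactly when D ends (back-to-back, no overlap), so nothing later overlaps D either.
E starts after B ends, so nothing later overlaps B either.
G starts after E ends, so nothing later overlaps E either.
F starts before G ends → G and F overlap.

B & C, B & D, C & D, F & G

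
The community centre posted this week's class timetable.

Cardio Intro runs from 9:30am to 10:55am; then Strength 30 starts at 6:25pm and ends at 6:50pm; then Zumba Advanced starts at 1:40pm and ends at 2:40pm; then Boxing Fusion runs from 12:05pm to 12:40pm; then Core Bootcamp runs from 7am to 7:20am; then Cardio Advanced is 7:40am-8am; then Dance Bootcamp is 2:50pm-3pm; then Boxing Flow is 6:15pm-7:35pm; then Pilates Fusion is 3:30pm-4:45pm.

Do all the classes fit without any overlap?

Check each pair: they overlap iff neither finishes before the other starts.
Sorted by start: Core Bootcamp, Cardio Advanced, Cardio Intro, Boxing Fusion, Zumba Advanced, Dance Bootcamp, Pilates Fusion, Boxing Flow, Strength 30.
Cardio Advanced starts after Core Bootcamp ends, so Core Bootcamp has no further overlaps.
Cardio Intro starts after Cardio Advanced ends, so Cardio Advanced has no further overlaps.
Boxing Fusion starts after Cardio Intro ends, so Cardio Intro has no further overlaps.
Zumba Advanced starts after Boxing Fusion ends, so Boxing Fusion has no further overlaps.
Dance Bootcamp starts after Zumba Advanced ends, so Zumba Advanced has no further overlaps.
Pilates Fusion starts after Dance Bootcamp ends, so Dance Bootcamp has no further overlaps.
Boxing Flow starts after Pilates Fusion ends, so Pilates Fusion has no further overlaps.
Strength 30 starts before Boxing Flow ends → Boxing Flow and Strength 30 overlap.
That's a conflict, so the schedule is not conflict-free.

No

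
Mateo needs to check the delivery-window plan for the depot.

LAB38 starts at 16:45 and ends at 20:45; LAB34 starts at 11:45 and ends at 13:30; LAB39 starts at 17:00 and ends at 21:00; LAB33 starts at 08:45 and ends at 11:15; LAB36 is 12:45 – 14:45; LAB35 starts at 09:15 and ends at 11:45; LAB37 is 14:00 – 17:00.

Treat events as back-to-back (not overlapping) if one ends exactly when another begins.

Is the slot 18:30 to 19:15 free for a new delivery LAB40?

No — it overlaps LAB38, LAB39

LAB33: ends 11:15 at or before LAB40 starts 18:30 → clear.
LAB35: ends 11:45 at or before LAB40 starts 18:30 → clear.
LAB34: ends 13:30 at or before LAB40 starts 18:30 → clear.
LAB36: ends 14:45 at or before LAB40 starts 18:30 → clear.
LAB37: ends 17:00 at or before LAB40 starts 18:30 → clear.
LAB38: starts 16:45 before LAB40 ends 19:15, and ends 20:45 after LAB40 starts 18:30 → overlap.
LAB39: starts 17:00 before LAB40 ends 19:15, and ends 21:00 after LAB40 starts 18:30 → overlap.
LAB40 overlaps LAB38, LAB39.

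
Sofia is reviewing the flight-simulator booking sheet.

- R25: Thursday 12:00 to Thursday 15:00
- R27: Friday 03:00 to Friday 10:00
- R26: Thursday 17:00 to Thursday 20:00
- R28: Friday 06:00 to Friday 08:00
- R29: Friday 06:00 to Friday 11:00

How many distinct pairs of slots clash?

Sorted by start: R25, R26, R27, R28, R29.
R26 starts after R25 ends, so R25 has no further overlaps.
R27 starts after R26 ends, so R26 has no further overlaps.
R28 starts before R27 ends → R27 and R28 overlap.
R29 starts before R27 ends → R27 and R29 overlap.
R29 starts before R28 ends → R28 and R29 overlap.
Overlapping pairs: R27 & R28, R27 & R29, R28 & R29 — 3 in total.

3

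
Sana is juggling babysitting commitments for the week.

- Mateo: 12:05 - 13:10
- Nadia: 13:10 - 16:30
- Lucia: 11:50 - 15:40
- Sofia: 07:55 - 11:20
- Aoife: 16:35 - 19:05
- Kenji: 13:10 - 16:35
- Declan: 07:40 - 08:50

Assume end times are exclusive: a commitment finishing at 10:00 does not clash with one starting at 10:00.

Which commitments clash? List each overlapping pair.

Sorted by start: Declan, Sofia, Lucia, Mateo, Nadia, Kenji, Aoife.
Sofia starts before Declan ends → Declan and Sofia overlap.
Lucia starts after Declan ends, so Declan has no further overlaps.
Lucia starts after Sofia ends, so Sofia has no further overlaps.
Mateo starts before Lucia ends → Lucia and Mateo overlap.
Nadia starts before Lucia ends → Lucia and Nadia overlap.
Kenji starts before Lucia ends → Lucia and Kenji overlap.
Aoife starts after Lucia ends.
Nadia starts exactly when Mateo ends (back-to-back, no overlap), so Mateo has no further overlaps.
Kenji starts before Nadia ends → Nadia and Kenji overlap.
Aoife starts after Nadia ends.
Aoife starts exactly when Kenji ends (back-to-back, no overlap).

Declan & Sofia, Kenji & Lucia, Kenji & Nadia, Lucia & Mateo, Lucia & Nadia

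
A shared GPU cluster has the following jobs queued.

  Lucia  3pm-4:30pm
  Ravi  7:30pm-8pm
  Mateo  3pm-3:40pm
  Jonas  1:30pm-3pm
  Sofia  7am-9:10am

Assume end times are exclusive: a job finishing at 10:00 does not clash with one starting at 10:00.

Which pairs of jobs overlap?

Lucia & Mateo

Sorted by start: Sofia, Jonas, Lucia, Mateo, Ravi.
Jonas starts after Sofia ends, so Sofia has no further overlaps.
Lucia starts exactly when Jonas ends (back-to-back, no overlap), so Jonas has no further overlaps.
Mateo starts before Lucia ends → Lucia and Mateo overlap.
Ravi starts after Lucia ends.
Ravi starts after Mateo ends.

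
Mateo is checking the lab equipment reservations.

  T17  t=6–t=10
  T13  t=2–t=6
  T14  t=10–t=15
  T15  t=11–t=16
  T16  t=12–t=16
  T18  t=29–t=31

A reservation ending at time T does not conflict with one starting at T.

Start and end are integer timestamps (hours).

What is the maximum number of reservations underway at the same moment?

Sweep the timeline, counting +1 at each start and −1 at each end (ends before starts at a tie):
t=2 start T13 → 1
t=6 end T13 → 0
t=6 start T17 → 1
t=10 end T17 → 0
t=10 start T14 → 1
t=11 start T15 → 2
t=12 start T16 → 3
t=15 end T14 → 2
t=16 end T15 → 1
t=16 end T16 → 0
t=29 start T18 → 1
t=31 end T18 → 0
Peak is 3, at t=12 (T14, T15, T16).

3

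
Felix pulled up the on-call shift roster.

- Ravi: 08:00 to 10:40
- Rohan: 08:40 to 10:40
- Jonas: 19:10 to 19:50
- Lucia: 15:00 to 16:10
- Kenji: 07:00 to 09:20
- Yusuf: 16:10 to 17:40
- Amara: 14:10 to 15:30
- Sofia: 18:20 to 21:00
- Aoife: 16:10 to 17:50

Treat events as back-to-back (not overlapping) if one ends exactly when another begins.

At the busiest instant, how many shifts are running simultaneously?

3

Sort all start/end points and keep a running count:
07:00 start Kenji → 1
08:00 start Ravi → 2
08:40 start Rohan → 3
09:20 end Kenji → 2
10:40 end Ravi → 1
10:40 end Rohan → 0
14:10 start Amara → 1
15:00 start Lucia → 2
15:30 end Amara → 1
16:10 end Lucia → 0
16:10 start Aoife → 1
16:10 start Yusuf → 2
17:40 end Yusuf → 1
17:50 end Aoife → 0
18:20 start Sofia → 1
19:10 start Jonas → 2
19:50 end Jonas → 1
21:00 end Sofia → 0
Peak is 3, at 08:40 (Kenji, Ravi, Rohan).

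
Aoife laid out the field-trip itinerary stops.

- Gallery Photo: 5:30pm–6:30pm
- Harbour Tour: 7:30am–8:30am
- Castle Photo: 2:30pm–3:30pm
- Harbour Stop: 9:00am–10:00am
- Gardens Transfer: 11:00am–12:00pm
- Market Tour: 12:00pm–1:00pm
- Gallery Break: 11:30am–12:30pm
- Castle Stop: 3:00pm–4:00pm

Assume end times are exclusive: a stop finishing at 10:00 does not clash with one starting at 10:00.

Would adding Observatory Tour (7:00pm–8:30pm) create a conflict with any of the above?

No — it doesn't clash with anything

Harbour Tour: ends 8:30am at or before Observatory Tour starts 7:00pm → clear.
Harbour Stop: ends 10:00am at or before Observatory Tour starts 7:00pm → clear.
Gardens Transfer: ends 12:00pm at or before Observatory Tour starts 7:00pm → clear.
Gallery Break: ends 12:30pm at or before Observatory Tour starts 7:00pm → clear.
Market Tour: ends 1:00pm at or before Observatory Tour starts 7:00pm → clear.
Castle Photo: ends 3:30pm at or before Observatory Tour starts 7:00pm → clear.
Castle Stop: ends 4:00pm at or before Observatory Tour starts 7:00pm → clear.
Gallery Photo: ends 6:30pm at or before Observatory Tour starts 7:00pm → clear.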